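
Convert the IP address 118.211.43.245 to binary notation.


118 = 01110110
211 = 11010011
43 = 00101011
245 = 11110101
Binary: 01110110.11010011.00101011.11110101


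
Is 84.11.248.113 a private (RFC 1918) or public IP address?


RFC 1918 private ranges:
  10.0.0.0/8 (10.0.0.0 - 10.255.255.255)
  172.16.0.0/12 (172.16.0.0 - 172.31.255.255)
  192.168.0.0/16 (192.168.0.0 - 192.168.255.255)
Public (not in any RFC 1918 range)


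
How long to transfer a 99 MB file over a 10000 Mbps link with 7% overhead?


Effective throughput = 10000 * (1 - 7/100) = 9300 Mbps
File size in Mb = 99 * 8 = 792 Mb
Time = 792 / 9300
Time = 0.0852 seconds


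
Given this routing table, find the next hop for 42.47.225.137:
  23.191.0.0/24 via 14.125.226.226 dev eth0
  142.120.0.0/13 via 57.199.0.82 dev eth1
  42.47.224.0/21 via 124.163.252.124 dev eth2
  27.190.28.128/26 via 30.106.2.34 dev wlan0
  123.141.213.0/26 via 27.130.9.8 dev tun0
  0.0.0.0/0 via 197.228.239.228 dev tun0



Longest prefix match for 42.47.225.137:
  /24 23.191.0.0: no
  /13 142.120.0.0: no
  /21 42.47.224.0: MATCH
  /26 27.190.28.128: no
  /26 123.141.213.0: no
  /0 0.0.0.0: MATCH
Selected: next-hop 124.163.252.124 via eth2 (matched /21)


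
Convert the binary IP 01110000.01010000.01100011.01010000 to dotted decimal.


01110000 = 112
01010000 = 80
01100011 = 99
01010000 = 80
IP: 112.80.99.80


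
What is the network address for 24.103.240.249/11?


IP:   00011000.01100111.11110000.11111001
Mask: 11111111.11100000.00000000.00000000
AND operation:
Net:  00011000.01100000.00000000.00000000
Network: 24.96.0.0/11


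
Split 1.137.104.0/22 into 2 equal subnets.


New prefix = 22 + 1 = 23
Each subnet has 512 addresses
  1.137.104.0/23
  1.137.106.0/23
Subnets: 1.137.104.0/23, 1.137.106.0/23


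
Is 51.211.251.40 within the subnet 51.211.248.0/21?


Subnet network: 51.211.248.0
Test IP AND mask: 51.211.248.0
Yes, 51.211.251.40 is in 51.211.248.0/21


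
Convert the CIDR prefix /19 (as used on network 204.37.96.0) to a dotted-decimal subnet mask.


/19 means 19 network bits, 13 host bits
Binary: 11111111111111111110000000000000
Mask: 255.255.224.0


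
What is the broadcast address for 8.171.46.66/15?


Network: 8.170.0.0/15
Host bits = 17
Set all host bits to 1:
Broadcast: 8.171.255.255


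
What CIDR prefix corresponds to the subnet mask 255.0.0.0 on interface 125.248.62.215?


Binary: 11111111.00000000.00000000.00000000
Count leading 1s
Prefix: /8


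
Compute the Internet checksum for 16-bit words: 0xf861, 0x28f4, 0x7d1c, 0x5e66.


Sum all words (with carry folding):
+ 0xf861 = 0xf861
+ 0x28f4 = 0x2156
+ 0x7d1c = 0x9e72
+ 0x5e66 = 0xfcd8
One's complement: ~0xfcd8
Checksum = 0x0327


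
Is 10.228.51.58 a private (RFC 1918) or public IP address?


RFC 1918 private ranges:
  10.0.0.0/8 (10.0.0.0 - 10.255.255.255)
  172.16.0.0/12 (172.16.0.0 - 172.31.255.255)
  192.168.0.0/16 (192.168.0.0 - 192.168.255.255)
Private (in 10.0.0.0/8)


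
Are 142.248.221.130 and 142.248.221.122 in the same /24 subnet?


Mask: 255.255.255.0
142.248.221.130 AND mask = 142.248.221.0
142.248.221.122 AND mask = 142.248.221.0
Yes, same subnet (142.248.221.0)


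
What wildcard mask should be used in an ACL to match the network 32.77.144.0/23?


Subnet mask: 255.255.254.0
Wildcard = 255.255.255.255 - subnet mask
255 - 255 = 0
255 - 255 = 0
255 - 254 = 1
255 - 0 = 255
Wildcard: 0.0.1.255


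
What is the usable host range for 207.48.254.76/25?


Network: 207.48.254.0
Broadcast: 207.48.254.127
First usable = network + 1
Last usable = broadcast - 1
Range: 207.48.254.1 to 207.48.254.126


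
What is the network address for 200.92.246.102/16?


IP:   11001000.01011100.11110110.01100110
Mask: 11111111.11111111.00000000.00000000
AND operation:
Net:  11001000.01011100.00000000.00000000
Network: 200.92.0.0/16


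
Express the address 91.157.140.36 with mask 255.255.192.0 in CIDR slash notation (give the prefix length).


Binary: 11111111.11111111.11000000.00000000
Count leading 1s
Prefix: /18


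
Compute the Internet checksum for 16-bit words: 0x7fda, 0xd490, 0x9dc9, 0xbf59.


Sum all words (with carry folding):
+ 0x7fda = 0x7fda
+ 0xd490 = 0x546b
+ 0x9dc9 = 0xf234
+ 0xbf59 = 0xb18e
One's complement: ~0xb18e
Checksum = 0x4e71


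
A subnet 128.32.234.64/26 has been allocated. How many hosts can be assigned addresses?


Host bits = 32 - 26 = 6
Total addresses = 2^6 = 64
Usable = total - 2 (network and broadcast)
Usable hosts: 62


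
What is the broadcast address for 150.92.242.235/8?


Network: 150.0.0.0/8
Host bits = 24
Set all host bits to 1:
Broadcast: 150.255.255.255


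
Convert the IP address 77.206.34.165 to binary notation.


77 = 01001101
206 = 11001110
34 = 00100010
165 = 10100101
Binary: 01001101.11001110.00100010.10100101


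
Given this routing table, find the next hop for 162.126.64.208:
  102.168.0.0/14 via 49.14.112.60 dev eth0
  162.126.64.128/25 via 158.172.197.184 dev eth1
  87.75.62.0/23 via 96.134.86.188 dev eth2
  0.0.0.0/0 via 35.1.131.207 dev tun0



Longest prefix match for 162.126.64.208:
  /14 102.168.0.0: no
  /25 162.126.64.128: MATCH
  /23 87.75.62.0: no
  /0 0.0.0.0: MATCH
Selected: next-hop 158.172.197.184 via eth1 (matched /25)


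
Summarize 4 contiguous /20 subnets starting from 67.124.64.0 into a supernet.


Original prefix: /20
Number of subnets: 4 = 2^2
New prefix = 20 - 2 = 18
Supernet: 67.124.64.0/18


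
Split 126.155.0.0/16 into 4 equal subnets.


New prefix = 16 + 2 = 18
Each subnet has 16384 addresses
  126.155.0.0/18
  126.155.64.0/18
  126.155.128.0/18
  126.155.192.0/18
Subnets: 126.155.0.0/18, 126.155.64.0/18, 126.155.128.0/18, 126.155.192.0/18


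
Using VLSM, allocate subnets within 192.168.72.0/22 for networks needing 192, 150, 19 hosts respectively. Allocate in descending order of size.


192 hosts -> /24 (254 usable): 192.168.72.0/24
150 hosts -> /24 (254 usable): 192.168.73.0/24
19 hosts -> /27 (30 usable): 192.168.74.0/27
Allocation: 192.168.72.0/24 (192 hosts, 254 usable); 192.168.73.0/24 (150 hosts, 254 usable); 192.168.74.0/27 (19 hosts, 30 usable)


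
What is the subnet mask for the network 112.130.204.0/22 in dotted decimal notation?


/22 means 22 network bits, 10 host bits
Binary: 11111111111111111111110000000000
Mask: 255.255.252.0


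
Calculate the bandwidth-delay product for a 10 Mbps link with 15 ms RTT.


BDP = bandwidth * RTT
= 10 Mbps * 15 ms
= 10 * 1e6 * 15 / 1000 bits
= 150000 bits
= 18750 bytes
= 18.3105 KB
BDP = 150000 bits (18750 bytes)


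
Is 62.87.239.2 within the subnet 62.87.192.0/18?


Subnet network: 62.87.192.0
Test IP AND mask: 62.87.192.0
Yes, 62.87.239.2 is in 62.87.192.0/18


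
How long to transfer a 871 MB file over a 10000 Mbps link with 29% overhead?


Effective throughput = 10000 * (1 - 29/100) = 7100 Mbps
File size in Mb = 871 * 8 = 6968 Mb
Time = 6968 / 7100
Time = 0.9814 seconds


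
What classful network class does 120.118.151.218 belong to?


First octet: 120
Binary: 01111000
0xxxxxxx -> Class A (1-126)
Class A, default mask 255.0.0.0 (/8)


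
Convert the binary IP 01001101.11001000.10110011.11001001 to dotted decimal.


01001101 = 77
11001000 = 200
10110011 = 179
11001001 = 201
IP: 77.200.179.201


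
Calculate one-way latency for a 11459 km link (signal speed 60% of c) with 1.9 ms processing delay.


Speed = 0.6 * 3e5 km/s = 180000 km/s
Propagation delay = 11459 / 180000 = 0.0637 s = 63.6611 ms
Processing delay = 1.9 ms
Total one-way latency = 65.5611 ms


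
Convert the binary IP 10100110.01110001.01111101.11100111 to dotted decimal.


10100110 = 166
01110001 = 113
01111101 = 125
11100111 = 231
IP: 166.113.125.231


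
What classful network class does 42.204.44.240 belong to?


First octet: 42
Binary: 00101010
0xxxxxxx -> Class A (1-126)
Class A, default mask 255.0.0.0 (/8)


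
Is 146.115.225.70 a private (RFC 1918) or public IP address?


RFC 1918 private ranges:
  10.0.0.0/8 (10.0.0.0 - 10.255.255.255)
  172.16.0.0/12 (172.16.0.0 - 172.31.255.255)
  192.168.0.0/16 (192.168.0.0 - 192.168.255.255)
Public (not in any RFC 1918 range)


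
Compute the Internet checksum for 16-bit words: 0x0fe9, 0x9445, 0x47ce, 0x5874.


Sum all words (with carry folding):
+ 0x0fe9 = 0x0fe9
+ 0x9445 = 0xa42e
+ 0x47ce = 0xebfc
+ 0x5874 = 0x4471
One's complement: ~0x4471
Checksum = 0xbb8e


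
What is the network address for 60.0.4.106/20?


IP:   00111100.00000000.00000100.01101010
Mask: 11111111.11111111.11110000.00000000
AND operation:
Net:  00111100.00000000.00000000.00000000
Network: 60.0.0.0/20


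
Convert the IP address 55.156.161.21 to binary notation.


55 = 00110111
156 = 10011100
161 = 10100001
21 = 00010101
Binary: 00110111.10011100.10100001.00010101


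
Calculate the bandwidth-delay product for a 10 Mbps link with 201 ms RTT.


BDP = bandwidth * RTT
= 10 Mbps * 201 ms
= 10 * 1e6 * 201 / 1000 bits
= 2010000 bits
= 251250 bytes
= 245.3613 KB
BDP = 2010000 bits (251250 bytes)


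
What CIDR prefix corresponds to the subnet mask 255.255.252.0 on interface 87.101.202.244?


Binary: 11111111.11111111.11111100.00000000
Count leading 1s
Prefix: /22


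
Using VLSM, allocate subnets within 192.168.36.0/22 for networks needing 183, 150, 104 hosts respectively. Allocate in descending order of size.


183 hosts -> /24 (254 usable): 192.168.36.0/24
150 hosts -> /24 (254 usable): 192.168.37.0/24
104 hosts -> /25 (126 usable): 192.168.38.0/25
Allocation: 192.168.36.0/24 (183 hosts, 254 usable); 192.168.37.0/24 (150 hosts, 254 usable); 192.168.38.0/25 (104 hosts, 126 usable)


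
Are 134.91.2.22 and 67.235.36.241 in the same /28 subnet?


Mask: 255.255.255.240
134.91.2.22 AND mask = 134.91.2.16
67.235.36.241 AND mask = 67.235.36.240
No, different subnets (134.91.2.16 vs 67.235.36.240)


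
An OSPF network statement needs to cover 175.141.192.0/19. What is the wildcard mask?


Subnet mask: 255.255.224.0
Wildcard = 255.255.255.255 - subnet mask
255 - 255 = 0
255 - 255 = 0
255 - 224 = 31
255 - 0 = 255
Wildcard: 0.0.31.255


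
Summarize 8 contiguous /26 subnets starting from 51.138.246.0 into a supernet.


Original prefix: /26
Number of subnets: 8 = 2^3
New prefix = 26 - 3 = 23
Supernet: 51.138.246.0/23


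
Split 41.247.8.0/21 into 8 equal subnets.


New prefix = 21 + 3 = 24
Each subnet has 256 addresses
  41.247.8.0/24
  41.247.9.0/24
  41.247.10.0/24
  41.247.11.0/24
  41.247.12.0/24
  41.247.13.0/24
  41.247.14.0/24
  41.247.15.0/24
Subnets: 41.247.8.0/24, 41.247.9.0/24, 41.247.10.0/24, 41.247.11.0/24, 41.247.12.0/24, 41.247.13.0/24, 41.247.14.0/24, 41.247.15.0/24


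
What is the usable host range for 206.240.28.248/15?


Network: 206.240.0.0
Broadcast: 206.241.255.255
First usable = network + 1
Last usable = broadcast - 1
Range: 206.240.0.1 to 206.241.255.254


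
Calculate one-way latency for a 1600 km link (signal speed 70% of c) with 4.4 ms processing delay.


Speed = 0.7 * 3e5 km/s = 210000 km/s
Propagation delay = 1600 / 210000 = 0.0076 s = 7.619 ms
Processing delay = 4.4 ms
Total one-way latency = 12.019 ms


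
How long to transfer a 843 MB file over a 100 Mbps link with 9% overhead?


Effective throughput = 100 * (1 - 9/100) = 91 Mbps
File size in Mb = 843 * 8 = 6744 Mb
Time = 6744 / 91
Time = 74.1099 seconds


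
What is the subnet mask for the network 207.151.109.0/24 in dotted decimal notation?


/24 means 24 network bits, 8 host bits
Binary: 11111111111111111111111100000000
Mask: 255.255.255.0


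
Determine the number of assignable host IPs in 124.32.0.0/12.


Host bits = 32 - 12 = 20
Total addresses = 2^20 = 1048576
Usable = total - 2 (network and broadcast)
Usable hosts: 1048574


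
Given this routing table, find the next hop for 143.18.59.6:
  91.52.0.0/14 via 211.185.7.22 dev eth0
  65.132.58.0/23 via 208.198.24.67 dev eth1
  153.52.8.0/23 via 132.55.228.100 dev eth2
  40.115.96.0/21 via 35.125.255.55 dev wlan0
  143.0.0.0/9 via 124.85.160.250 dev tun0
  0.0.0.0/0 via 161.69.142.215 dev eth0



Longest prefix match for 143.18.59.6:
  /14 91.52.0.0: no
  /23 65.132.58.0: no
  /23 153.52.8.0: no
  /21 40.115.96.0: no
  /9 143.0.0.0: MATCH
  /0 0.0.0.0: MATCH
Selected: next-hop 124.85.160.250 via tun0 (matched /9)


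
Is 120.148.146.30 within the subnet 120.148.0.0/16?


Subnet network: 120.148.0.0
Test IP AND mask: 120.148.0.0
Yes, 120.148.146.30 is in 120.148.0.0/16


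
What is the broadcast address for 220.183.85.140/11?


Network: 220.160.0.0/11
Host bits = 21
Set all host bits to 1:
Broadcast: 220.191.255.255


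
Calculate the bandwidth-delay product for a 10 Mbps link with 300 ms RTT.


BDP = bandwidth * RTT
= 10 Mbps * 300 ms
= 10 * 1e6 * 300 / 1000 bits
= 3000000 bits
= 375000 bytes
= 366.2109 KB
BDP = 3000000 bits (375000 bytes)


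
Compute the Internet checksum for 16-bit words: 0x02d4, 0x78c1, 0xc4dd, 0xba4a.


Sum all words (with carry folding):
+ 0x02d4 = 0x02d4
+ 0x78c1 = 0x7b95
+ 0xc4dd = 0x4073
+ 0xba4a = 0xfabd
One's complement: ~0xfabd
Checksum = 0x0542


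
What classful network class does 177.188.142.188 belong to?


First octet: 177
Binary: 10110001
10xxxxxx -> Class B (128-191)
Class B, default mask 255.255.0.0 (/16)


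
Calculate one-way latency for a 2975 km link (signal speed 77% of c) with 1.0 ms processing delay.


Speed = 0.77 * 3e5 km/s = 231000 km/s
Propagation delay = 2975 / 231000 = 0.0129 s = 12.8788 ms
Processing delay = 1.0 ms
Total one-way latency = 13.8788 ms


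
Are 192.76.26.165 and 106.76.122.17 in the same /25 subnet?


Mask: 255.255.255.128
192.76.26.165 AND mask = 192.76.26.128
106.76.122.17 AND mask = 106.76.122.0
No, different subnets (192.76.26.128 vs 106.76.122.0)


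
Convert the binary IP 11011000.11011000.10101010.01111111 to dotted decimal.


11011000 = 216
11011000 = 216
10101010 = 170
01111111 = 127
IP: 216.216.170.127


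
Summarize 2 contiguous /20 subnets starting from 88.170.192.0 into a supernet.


Original prefix: /20
Number of subnets: 2 = 2^1
New prefix = 20 - 1 = 19
Supernet: 88.170.192.0/19


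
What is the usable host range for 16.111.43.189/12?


Network: 16.96.0.0
Broadcast: 16.111.255.255
First usable = network + 1
Last usable = broadcast - 1
Range: 16.96.0.1 to 16.111.255.254


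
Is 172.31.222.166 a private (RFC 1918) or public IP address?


RFC 1918 private ranges:
  10.0.0.0/8 (10.0.0.0 - 10.255.255.255)
  172.16.0.0/12 (172.16.0.0 - 172.31.255.255)
  192.168.0.0/16 (192.168.0.0 - 192.168.255.255)
Private (in 172.16.0.0/12)


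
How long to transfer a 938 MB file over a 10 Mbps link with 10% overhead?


Effective throughput = 10 * (1 - 10/100) = 9 Mbps
File size in Mb = 938 * 8 = 7504 Mb
Time = 7504 / 9
Time = 833.7778 seconds


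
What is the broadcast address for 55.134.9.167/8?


Network: 55.0.0.0/8
Host bits = 24
Set all host bits to 1:
Broadcast: 55.255.255.255


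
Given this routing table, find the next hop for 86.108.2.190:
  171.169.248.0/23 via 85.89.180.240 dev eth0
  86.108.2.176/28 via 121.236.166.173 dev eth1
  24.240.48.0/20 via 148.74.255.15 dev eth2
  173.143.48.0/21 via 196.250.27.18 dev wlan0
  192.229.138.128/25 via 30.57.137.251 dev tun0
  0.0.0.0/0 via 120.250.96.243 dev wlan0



Longest prefix match for 86.108.2.190:
  /23 171.169.248.0: no
  /28 86.108.2.176: MATCH
  /20 24.240.48.0: no
  /21 173.143.48.0: no
  /25 192.229.138.128: no
  /0 0.0.0.0: MATCH
Selected: next-hop 121.236.166.173 via eth1 (matched /28)


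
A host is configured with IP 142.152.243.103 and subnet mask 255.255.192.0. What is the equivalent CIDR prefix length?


Binary: 11111111.11111111.11000000.00000000
Count leading 1s
Prefix: /18


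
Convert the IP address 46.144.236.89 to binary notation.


46 = 00101110
144 = 10010000
236 = 11101100
89 = 01011001
Binary: 00101110.10010000.11101100.01011001


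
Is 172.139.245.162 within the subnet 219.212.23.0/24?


Subnet network: 219.212.23.0
Test IP AND mask: 172.139.245.0
No, 172.139.245.162 is not in 219.212.23.0/24


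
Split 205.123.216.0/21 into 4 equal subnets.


New prefix = 21 + 2 = 23
Each subnet has 512 addresses
  205.123.216.0/23
  205.123.218.0/23
  205.123.220.0/23
  205.123.222.0/23
Subnets: 205.123.216.0/23, 205.123.218.0/23, 205.123.220.0/23, 205.123.222.0/23


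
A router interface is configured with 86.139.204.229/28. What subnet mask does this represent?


/28 means 28 network bits, 4 host bits
Binary: 11111111111111111111111111110000
Mask: 255.255.255.240


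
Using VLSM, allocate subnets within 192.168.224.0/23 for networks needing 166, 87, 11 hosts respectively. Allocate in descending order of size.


166 hosts -> /24 (254 usable): 192.168.224.0/24
87 hosts -> /25 (126 usable): 192.168.225.0/25
11 hosts -> /28 (14 usable): 192.168.225.128/28
Allocation: 192.168.224.0/24 (166 hosts, 254 usable); 192.168.225.0/25 (87 hosts, 126 usable); 192.168.225.128/28 (11 hosts, 14 usable)


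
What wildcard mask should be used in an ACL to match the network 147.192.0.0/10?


Subnet mask: 255.192.0.0
Wildcard = 255.255.255.255 - subnet mask
255 - 255 = 0
255 - 192 = 63
255 - 0 = 255
255 - 0 = 255
Wildcard: 0.63.255.255


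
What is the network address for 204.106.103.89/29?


IP:   11001100.01101010.01100111.01011001
Mask: 11111111.11111111.11111111.11111000
AND operation:
Net:  11001100.01101010.01100111.01011000
Network: 204.106.103.88/29


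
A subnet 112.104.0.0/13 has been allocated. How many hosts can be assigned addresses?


Host bits = 32 - 13 = 19
Total addresses = 2^19 = 524288
Usable = total - 2 (network and broadcast)
Usable hosts: 524286


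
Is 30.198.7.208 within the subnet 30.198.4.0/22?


Subnet network: 30.198.4.0
Test IP AND mask: 30.198.4.0
Yes, 30.198.7.208 is in 30.198.4.0/22


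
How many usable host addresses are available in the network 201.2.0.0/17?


Host bits = 32 - 17 = 15
Total addresses = 2^15 = 32768
Usable = total - 2 (network and broadcast)
Usable hosts: 32766


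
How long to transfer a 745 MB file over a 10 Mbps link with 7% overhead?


Effective throughput = 10 * (1 - 7/100) = 9.3 Mbps
File size in Mb = 745 * 8 = 5960 Mb
Time = 5960 / 9.3
Time = 640.8602 seconds


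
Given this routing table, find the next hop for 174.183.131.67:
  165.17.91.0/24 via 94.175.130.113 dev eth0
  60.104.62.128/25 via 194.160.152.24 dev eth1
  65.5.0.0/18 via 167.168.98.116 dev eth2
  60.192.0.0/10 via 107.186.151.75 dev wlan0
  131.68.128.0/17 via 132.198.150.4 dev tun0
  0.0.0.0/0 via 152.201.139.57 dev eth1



Longest prefix match for 174.183.131.67:
  /24 165.17.91.0: no
  /25 60.104.62.128: no
  /18 65.5.0.0: no
  /10 60.192.0.0: no
  /17 131.68.128.0: no
  /0 0.0.0.0: MATCH
Selected: next-hop 152.201.139.57 via eth1 (matched /0)


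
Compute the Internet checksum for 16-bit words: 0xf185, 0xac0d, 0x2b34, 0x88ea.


Sum all words (with carry folding):
+ 0xf185 = 0xf185
+ 0xac0d = 0x9d93
+ 0x2b34 = 0xc8c7
+ 0x88ea = 0x51b2
One's complement: ~0x51b2
Checksum = 0xae4d


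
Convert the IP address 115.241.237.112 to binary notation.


115 = 01110011
241 = 11110001
237 = 11101101
112 = 01110000
Binary: 01110011.11110001.11101101.01110000


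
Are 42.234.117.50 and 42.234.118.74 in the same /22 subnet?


Mask: 255.255.252.0
42.234.117.50 AND mask = 42.234.116.0
42.234.118.74 AND mask = 42.234.116.0
Yes, same subnet (42.234.116.0)


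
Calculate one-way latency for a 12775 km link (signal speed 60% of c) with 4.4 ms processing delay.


Speed = 0.6 * 3e5 km/s = 180000 km/s
Propagation delay = 12775 / 180000 = 0.071 s = 70.9722 ms
Processing delay = 4.4 ms
Total one-way latency = 75.3722 ms


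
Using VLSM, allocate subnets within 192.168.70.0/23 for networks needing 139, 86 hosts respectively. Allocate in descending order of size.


139 hosts -> /24 (254 usable): 192.168.70.0/24
86 hosts -> /25 (126 usable): 192.168.71.0/25
Allocation: 192.168.70.0/24 (139 hosts, 254 usable); 192.168.71.0/25 (86 hosts, 126 usable)


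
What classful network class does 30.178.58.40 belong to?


First octet: 30
Binary: 00011110
0xxxxxxx -> Class A (1-126)
Class A, default mask 255.0.0.0 (/8)


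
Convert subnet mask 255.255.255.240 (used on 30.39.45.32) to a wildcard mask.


Subnet mask: 255.255.255.240
Wildcard = 255.255.255.255 - subnet mask
255 - 255 = 0
255 - 255 = 0
255 - 255 = 0
255 - 240 = 15
Wildcard: 0.0.0.15


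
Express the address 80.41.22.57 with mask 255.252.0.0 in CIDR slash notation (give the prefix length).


Binary: 11111111.11111100.00000000.00000000
Count leading 1s
Prefix: /14


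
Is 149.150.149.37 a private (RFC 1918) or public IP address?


RFC 1918 private ranges:
  10.0.0.0/8 (10.0.0.0 - 10.255.255.255)
  172.16.0.0/12 (172.16.0.0 - 172.31.255.255)
  192.168.0.0/16 (192.168.0.0 - 192.168.255.255)
Public (not in any RFC 1918 range)


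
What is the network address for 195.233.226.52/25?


IP:   11000011.11101001.11100010.00110100
Mask: 11111111.11111111.11111111.10000000
AND operation:
Net:  11000011.11101001.11100010.00000000
Network: 195.233.226.0/25


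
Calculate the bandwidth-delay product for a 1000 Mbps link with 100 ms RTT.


BDP = bandwidth * RTT
= 1000 Mbps * 100 ms
= 1000 * 1e6 * 100 / 1000 bits
= 100000000 bits
= 12500000 bytes
= 12207.0312 KB
BDP = 100000000 bits (12500000 bytes)


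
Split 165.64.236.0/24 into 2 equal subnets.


New prefix = 24 + 1 = 25
Each subnet has 128 addresses
  165.64.236.0/25
  165.64.236.128/25
Subnets: 165.64.236.0/25, 165.64.236.128/25


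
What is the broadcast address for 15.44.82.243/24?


Network: 15.44.82.0/24
Host bits = 8
Set all host bits to 1:
Broadcast: 15.44.82.255


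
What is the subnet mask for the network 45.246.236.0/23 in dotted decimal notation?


/23 means 23 network bits, 9 host bits
Binary: 11111111111111111111111000000000
Mask: 255.255.254.0


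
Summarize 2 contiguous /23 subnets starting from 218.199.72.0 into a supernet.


Original prefix: /23
Number of subnets: 2 = 2^1
New prefix = 23 - 1 = 22
Supernet: 218.199.72.0/22


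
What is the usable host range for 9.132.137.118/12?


Network: 9.128.0.0
Broadcast: 9.143.255.255
First usable = network + 1
Last usable = broadcast - 1
Range: 9.128.0.1 to 9.143.255.254


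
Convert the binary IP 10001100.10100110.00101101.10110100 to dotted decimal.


10001100 = 140
10100110 = 166
00101101 = 45
10110100 = 180
IP: 140.166.45.180


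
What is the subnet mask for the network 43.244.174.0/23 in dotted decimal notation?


/23 means 23 network bits, 9 host bits
Binary: 11111111111111111111111000000000
Mask: 255.255.254.0


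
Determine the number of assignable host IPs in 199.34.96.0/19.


Host bits = 32 - 19 = 13
Total addresses = 2^13 = 8192
Usable = total - 2 (network and broadcast)
Usable hosts: 8190


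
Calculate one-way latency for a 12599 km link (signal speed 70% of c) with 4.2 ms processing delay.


Speed = 0.7 * 3e5 km/s = 210000 km/s
Propagation delay = 12599 / 210000 = 0.06 s = 59.9952 ms
Processing delay = 4.2 ms
Total one-way latency = 64.1952 ms


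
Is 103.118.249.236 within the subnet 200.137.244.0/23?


Subnet network: 200.137.244.0
Test IP AND mask: 103.118.248.0
No, 103.118.249.236 is not in 200.137.244.0/23


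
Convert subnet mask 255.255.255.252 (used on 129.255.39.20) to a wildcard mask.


Subnet mask: 255.255.255.252
Wildcard = 255.255.255.255 - subnet mask
255 - 255 = 0
255 - 255 = 0
255 - 255 = 0
255 - 252 = 3
Wildcard: 0.0.0.3


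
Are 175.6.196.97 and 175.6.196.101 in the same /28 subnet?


Mask: 255.255.255.240
175.6.196.97 AND mask = 175.6.196.96
175.6.196.101 AND mask = 175.6.196.96
Yes, same subnet (175.6.196.96)


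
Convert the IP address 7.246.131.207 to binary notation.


7 = 00000111
246 = 11110110
131 = 10000011
207 = 11001111
Binary: 00000111.11110110.10000011.11001111


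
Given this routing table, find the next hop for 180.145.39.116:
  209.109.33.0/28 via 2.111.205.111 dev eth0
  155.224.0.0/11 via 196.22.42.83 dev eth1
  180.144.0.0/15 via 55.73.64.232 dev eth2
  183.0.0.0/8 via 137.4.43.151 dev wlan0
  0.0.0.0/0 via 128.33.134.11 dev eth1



Longest prefix match for 180.145.39.116:
  /28 209.109.33.0: no
  /11 155.224.0.0: no
  /15 180.144.0.0: MATCH
  /8 183.0.0.0: no
  /0 0.0.0.0: MATCH
Selected: next-hop 55.73.64.232 via eth2 (matched /15)


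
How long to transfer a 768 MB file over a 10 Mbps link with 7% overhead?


Effective throughput = 10 * (1 - 7/100) = 9.3 Mbps
File size in Mb = 768 * 8 = 6144 Mb
Time = 6144 / 9.3
Time = 660.6452 seconds


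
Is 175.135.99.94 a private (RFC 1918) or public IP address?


RFC 1918 private ranges:
  10.0.0.0/8 (10.0.0.0 - 10.255.255.255)
  172.16.0.0/12 (172.16.0.0 - 172.31.255.255)
  192.168.0.0/16 (192.168.0.0 - 192.168.255.255)
Public (not in any RFC 1918 range)


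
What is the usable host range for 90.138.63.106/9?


Network: 90.128.0.0
Broadcast: 90.255.255.255
First usable = network + 1
Last usable = broadcast - 1
Range: 90.128.0.1 to 90.255.255.254


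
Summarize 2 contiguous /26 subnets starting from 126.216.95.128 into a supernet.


Original prefix: /26
Number of subnets: 2 = 2^1
New prefix = 26 - 1 = 25
Supernet: 126.216.95.128/25


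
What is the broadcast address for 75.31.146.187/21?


Network: 75.31.144.0/21
Host bits = 11
Set all host bits to 1:
Broadcast: 75.31.151.255


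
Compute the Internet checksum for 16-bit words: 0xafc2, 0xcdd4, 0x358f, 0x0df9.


Sum all words (with carry folding):
+ 0xafc2 = 0xafc2
+ 0xcdd4 = 0x7d97
+ 0x358f = 0xb326
+ 0x0df9 = 0xc11f
One's complement: ~0xc11f
Checksum = 0x3ee0


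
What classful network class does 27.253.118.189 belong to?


First octet: 27
Binary: 00011011
0xxxxxxx -> Class A (1-126)
Class A, default mask 255.0.0.0 (/8)


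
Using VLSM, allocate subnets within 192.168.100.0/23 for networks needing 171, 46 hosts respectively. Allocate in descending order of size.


171 hosts -> /24 (254 usable): 192.168.100.0/24
46 hosts -> /26 (62 usable): 192.168.101.0/26
Allocation: 192.168.100.0/24 (171 hosts, 254 usable); 192.168.101.0/26 (46 hosts, 62 usable)


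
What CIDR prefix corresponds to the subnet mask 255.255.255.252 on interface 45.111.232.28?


Binary: 11111111.11111111.11111111.11111100
Count leading 1s
Prefix: /30


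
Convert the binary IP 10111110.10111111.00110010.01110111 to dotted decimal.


10111110 = 190
10111111 = 191
00110010 = 50
01110111 = 119
IP: 190.191.50.119


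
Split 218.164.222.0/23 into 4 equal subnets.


New prefix = 23 + 2 = 25
Each subnet has 128 addresses
  218.164.222.0/25
  218.164.222.128/25
  218.164.223.0/25
  218.164.223.128/25
Subnets: 218.164.222.0/25, 218.164.222.128/25, 218.164.223.0/25, 218.164.223.128/25


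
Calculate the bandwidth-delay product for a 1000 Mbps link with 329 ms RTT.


BDP = bandwidth * RTT
= 1000 Mbps * 329 ms
= 1000 * 1e6 * 329 / 1000 bits
= 329000000 bits
= 41125000 bytes
= 40161.1328 KB
BDP = 329000000 bits (41125000 bytes)


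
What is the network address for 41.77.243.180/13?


IP:   00101001.01001101.11110011.10110100
Mask: 11111111.11111000.00000000.00000000
AND operation:
Net:  00101001.01001000.00000000.00000000
Network: 41.72.0.0/13


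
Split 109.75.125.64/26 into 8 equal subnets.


New prefix = 26 + 3 = 29
Each subnet has 8 addresses
  109.75.125.64/29
  109.75.125.72/29
  109.75.125.80/29
  109.75.125.88/29
  109.75.125.96/29
  109.75.125.104/29
  109.75.125.112/29
  109.75.125.120/29
Subnets: 109.75.125.64/29, 109.75.125.72/29, 109.75.125.80/29, 109.75.125.88/29, 109.75.125.96/29, 109.75.125.104/29, 109.75.125.112/29, 109.75.125.120/29


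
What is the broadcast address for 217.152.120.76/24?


Network: 217.152.120.0/24
Host bits = 8
Set all host bits to 1:
Broadcast: 217.152.120.255


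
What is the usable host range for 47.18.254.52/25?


Network: 47.18.254.0
Broadcast: 47.18.254.127
First usable = network + 1
Last usable = broadcast - 1
Range: 47.18.254.1 to 47.18.254.126


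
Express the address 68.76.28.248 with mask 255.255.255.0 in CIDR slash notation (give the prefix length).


Binary: 11111111.11111111.11111111.00000000
Count leading 1s
Prefix: /24


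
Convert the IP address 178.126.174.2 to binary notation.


178 = 10110010
126 = 01111110
174 = 10101110
2 = 00000010
Binary: 10110010.01111110.10101110.00000010


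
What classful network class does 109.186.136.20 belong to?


First octet: 109
Binary: 01101101
0xxxxxxx -> Class A (1-126)
Class A, default mask 255.0.0.0 (/8)


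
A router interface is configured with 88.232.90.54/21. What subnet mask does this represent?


/21 means 21 network bits, 11 host bits
Binary: 11111111111111111111100000000000
Mask: 255.255.248.0


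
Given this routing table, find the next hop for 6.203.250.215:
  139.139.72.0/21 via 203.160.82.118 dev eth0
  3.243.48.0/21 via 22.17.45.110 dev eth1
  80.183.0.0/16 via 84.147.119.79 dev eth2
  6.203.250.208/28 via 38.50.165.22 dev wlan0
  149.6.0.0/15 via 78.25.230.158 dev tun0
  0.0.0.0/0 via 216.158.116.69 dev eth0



Longest prefix match for 6.203.250.215:
  /21 139.139.72.0: no
  /21 3.243.48.0: no
  /16 80.183.0.0: no
  /28 6.203.250.208: MATCH
  /15 149.6.0.0: no
  /0 0.0.0.0: MATCH
Selected: next-hop 38.50.165.22 via wlan0 (matched /28)


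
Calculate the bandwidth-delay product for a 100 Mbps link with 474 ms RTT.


BDP = bandwidth * RTT
= 100 Mbps * 474 ms
= 100 * 1e6 * 474 / 1000 bits
= 47400000 bits
= 5925000 bytes
= 5786.1328 KB
BDP = 47400000 bits (5925000 bytes)


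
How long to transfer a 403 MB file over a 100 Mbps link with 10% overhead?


Effective throughput = 100 * (1 - 10/100) = 90 Mbps
File size in Mb = 403 * 8 = 3224 Mb
Time = 3224 / 90
Time = 35.8222 seconds


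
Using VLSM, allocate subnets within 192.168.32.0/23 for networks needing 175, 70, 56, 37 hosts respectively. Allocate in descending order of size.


175 hosts -> /24 (254 usable): 192.168.32.0/24
70 hosts -> /25 (126 usable): 192.168.33.0/25
56 hosts -> /26 (62 usable): 192.168.33.128/26
37 hosts -> /26 (62 usable): 192.168.33.192/26
Allocation: 192.168.32.0/24 (175 hosts, 254 usable); 192.168.33.0/25 (70 hosts, 126 usable); 192.168.33.128/26 (56 hosts, 62 usable); 192.168.33.192/26 (37 hosts, 62 usable)


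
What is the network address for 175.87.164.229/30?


IP:   10101111.01010111.10100100.11100101
Mask: 11111111.11111111.11111111.11111100
AND operation:
Net:  10101111.01010111.10100100.11100100
Network: 175.87.164.228/30


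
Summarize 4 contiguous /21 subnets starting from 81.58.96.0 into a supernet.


Original prefix: /21
Number of subnets: 4 = 2^2
New prefix = 21 - 2 = 19
Supernet: 81.58.96.0/19


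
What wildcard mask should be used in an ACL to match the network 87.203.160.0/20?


Subnet mask: 255.255.240.0
Wildcard = 255.255.255.255 - subnet mask
255 - 255 = 0
255 - 255 = 0
255 - 240 = 15
255 - 0 = 255
Wildcard: 0.0.15.255


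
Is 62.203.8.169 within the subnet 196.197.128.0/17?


Subnet network: 196.197.128.0
Test IP AND mask: 62.203.0.0
No, 62.203.8.169 is not in 196.197.128.0/17


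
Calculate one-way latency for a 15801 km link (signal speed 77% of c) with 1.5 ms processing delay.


Speed = 0.77 * 3e5 km/s = 231000 km/s
Propagation delay = 15801 / 231000 = 0.0684 s = 68.4026 ms
Processing delay = 1.5 ms
Total one-way latency = 69.9026 ms


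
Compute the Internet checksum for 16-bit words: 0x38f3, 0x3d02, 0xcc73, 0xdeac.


Sum all words (with carry folding):
+ 0x38f3 = 0x38f3
+ 0x3d02 = 0x75f5
+ 0xcc73 = 0x4269
+ 0xdeac = 0x2116
One's complement: ~0x2116
Checksum = 0xdee9


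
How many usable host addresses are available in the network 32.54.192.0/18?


Host bits = 32 - 18 = 14
Total addresses = 2^14 = 16384
Usable = total - 2 (network and broadcast)
Usable hosts: 16382


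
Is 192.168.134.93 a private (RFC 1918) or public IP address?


RFC 1918 private ranges:
  10.0.0.0/8 (10.0.0.0 - 10.255.255.255)
  172.16.0.0/12 (172.16.0.0 - 172.31.255.255)
  192.168.0.0/16 (192.168.0.0 - 192.168.255.255)
Private (in 192.168.0.0/16)


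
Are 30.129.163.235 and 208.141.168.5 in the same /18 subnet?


Mask: 255.255.192.0
30.129.163.235 AND mask = 30.129.128.0
208.141.168.5 AND mask = 208.141.128.0
No, different subnets (30.129.128.0 vs 208.141.128.0)


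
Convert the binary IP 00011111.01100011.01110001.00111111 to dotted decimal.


00011111 = 31
01100011 = 99
01110001 = 113
00111111 = 63
IP: 31.99.113.63


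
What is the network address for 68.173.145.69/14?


IP:   01000100.10101101.10010001.01000101
Mask: 11111111.11111100.00000000.00000000
AND operation:
Net:  01000100.10101100.00000000.00000000
Network: 68.172.0.0/14


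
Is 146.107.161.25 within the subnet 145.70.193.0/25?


Subnet network: 145.70.193.0
Test IP AND mask: 146.107.161.0
No, 146.107.161.25 is not in 145.70.193.0/25


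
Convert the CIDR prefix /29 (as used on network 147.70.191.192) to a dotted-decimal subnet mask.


/29 means 29 network bits, 3 host bits
Binary: 11111111111111111111111111111000
Mask: 255.255.255.248


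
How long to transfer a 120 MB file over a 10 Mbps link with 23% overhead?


Effective throughput = 10 * (1 - 23/100) = 7.7 Mbps
File size in Mb = 120 * 8 = 960 Mb
Time = 960 / 7.7
Time = 124.6753 seconds


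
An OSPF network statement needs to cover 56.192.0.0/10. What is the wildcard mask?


Subnet mask: 255.192.0.0
Wildcard = 255.255.255.255 - subnet mask
255 - 255 = 0
255 - 192 = 63
255 - 0 = 255
255 - 0 = 255
Wildcard: 0.63.255.255


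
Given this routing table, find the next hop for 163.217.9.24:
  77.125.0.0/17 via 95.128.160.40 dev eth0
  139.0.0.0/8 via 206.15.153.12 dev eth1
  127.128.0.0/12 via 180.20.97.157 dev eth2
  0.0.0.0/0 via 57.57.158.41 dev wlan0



Longest prefix match for 163.217.9.24:
  /17 77.125.0.0: no
  /8 139.0.0.0: no
  /12 127.128.0.0: no
  /0 0.0.0.0: MATCH
Selected: next-hop 57.57.158.41 via wlan0 (matched /0)


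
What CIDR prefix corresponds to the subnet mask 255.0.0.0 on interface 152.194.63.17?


Binary: 11111111.00000000.00000000.00000000
Count leading 1s
Prefix: /8


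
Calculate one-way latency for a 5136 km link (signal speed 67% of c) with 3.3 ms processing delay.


Speed = 0.67 * 3e5 km/s = 201000 km/s
Propagation delay = 5136 / 201000 = 0.0256 s = 25.5522 ms
Processing delay = 3.3 ms
Total one-way latency = 28.8522 ms


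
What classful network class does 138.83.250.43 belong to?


First octet: 138
Binary: 10001010
10xxxxxx -> Class B (128-191)
Class B, default mask 255.255.0.0 (/16)


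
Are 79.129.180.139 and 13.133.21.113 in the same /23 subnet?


Mask: 255.255.254.0
79.129.180.139 AND mask = 79.129.180.0
13.133.21.113 AND mask = 13.133.20.0
No, different subnets (79.129.180.0 vs 13.133.20.0)


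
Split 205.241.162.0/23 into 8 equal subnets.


New prefix = 23 + 3 = 26
Each subnet has 64 addresses
  205.241.162.0/26
  205.241.162.64/26
  205.241.162.128/26
  205.241.162.192/26
  205.241.163.0/26
  205.241.163.64/26
  205.241.163.128/26
  205.241.163.192/26
Subnets: 205.241.162.0/26, 205.241.162.64/26, 205.241.162.128/26, 205.241.162.192/26, 205.241.163.0/26, 205.241.163.64/26, 205.241.163.128/26, 205.241.163.192/26


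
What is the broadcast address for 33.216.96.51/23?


Network: 33.216.96.0/23
Host bits = 9
Set all host bits to 1:
Broadcast: 33.216.97.255


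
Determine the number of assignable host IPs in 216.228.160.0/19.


Host bits = 32 - 19 = 13
Total addresses = 2^13 = 8192
Usable = total - 2 (network and broadcast)
Usable hosts: 8190


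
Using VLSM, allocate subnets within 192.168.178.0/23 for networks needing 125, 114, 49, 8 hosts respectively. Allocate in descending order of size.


125 hosts -> /25 (126 usable): 192.168.178.0/25
114 hosts -> /25 (126 usable): 192.168.178.128/25
49 hosts -> /26 (62 usable): 192.168.179.0/26
8 hosts -> /28 (14 usable): 192.168.179.64/28
Allocation: 192.168.178.0/25 (125 hosts, 126 usable); 192.168.178.128/25 (114 hosts, 126 usable); 192.168.179.0/26 (49 hosts, 62 usable); 192.168.179.64/28 (8 hosts, 14 usable)


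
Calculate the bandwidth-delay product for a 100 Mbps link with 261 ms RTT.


BDP = bandwidth * RTT
= 100 Mbps * 261 ms
= 100 * 1e6 * 261 / 1000 bits
= 26100000 bits
= 3262500 bytes
= 3186.0352 KB
BDP = 26100000 bits (3262500 bytes)


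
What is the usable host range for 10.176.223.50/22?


Network: 10.176.220.0
Broadcast: 10.176.223.255
First usable = network + 1
Last usable = broadcast - 1
Range: 10.176.220.1 to 10.176.223.254


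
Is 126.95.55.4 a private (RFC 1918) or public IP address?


RFC 1918 private ranges:
  10.0.0.0/8 (10.0.0.0 - 10.255.255.255)
  172.16.0.0/12 (172.16.0.0 - 172.31.255.255)
  192.168.0.0/16 (192.168.0.0 - 192.168.255.255)
Public (not in any RFC 1918 range)


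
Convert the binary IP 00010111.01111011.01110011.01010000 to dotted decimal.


00010111 = 23
01111011 = 123
01110011 = 115
01010000 = 80
IP: 23.123.115.80


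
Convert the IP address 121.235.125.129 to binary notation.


121 = 01111001
235 = 11101011
125 = 01111101
129 = 10000001
Binary: 01111001.11101011.01111101.10000001


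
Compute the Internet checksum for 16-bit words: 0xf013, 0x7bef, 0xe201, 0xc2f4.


Sum all words (with carry folding):
+ 0xf013 = 0xf013
+ 0x7bef = 0x6c03
+ 0xe201 = 0x4e05
+ 0xc2f4 = 0x10fa
One's complement: ~0x10fa
Checksum = 0xef05


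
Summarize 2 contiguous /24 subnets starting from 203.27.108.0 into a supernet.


Original prefix: /24
Number of subnets: 2 = 2^1
New prefix = 24 - 1 = 23
Supernet: 203.27.108.0/23


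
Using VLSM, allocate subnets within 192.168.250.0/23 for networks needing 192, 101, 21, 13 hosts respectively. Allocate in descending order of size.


192 hosts -> /24 (254 usable): 192.168.250.0/24
101 hosts -> /25 (126 usable): 192.168.251.0/25
21 hosts -> /27 (30 usable): 192.168.251.128/27
13 hosts -> /28 (14 usable): 192.168.251.160/28
Allocation: 192.168.250.0/24 (192 hosts, 254 usable); 192.168.251.0/25 (101 hosts, 126 usable); 192.168.251.128/27 (21 hosts, 30 usable); 192.168.251.160/28 (13 hosts, 14 usable)


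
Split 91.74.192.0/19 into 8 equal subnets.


New prefix = 19 + 3 = 22
Each subnet has 1024 addresses
  91.74.192.0/22
  91.74.196.0/22
  91.74.200.0/22
  91.74.204.0/22
  91.74.208.0/22
  91.74.212.0/22
  91.74.216.0/22
  91.74.220.0/22
Subnets: 91.74.192.0/22, 91.74.196.0/22, 91.74.200.0/22, 91.74.204.0/22, 91.74.208.0/22, 91.74.212.0/22, 91.74.216.0/22, 91.74.220.0/22


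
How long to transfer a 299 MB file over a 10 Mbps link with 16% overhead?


Effective throughput = 10 * (1 - 16/100) = 8.4 Mbps
File size in Mb = 299 * 8 = 2392 Mb
Time = 2392 / 8.4
Time = 284.7619 seconds


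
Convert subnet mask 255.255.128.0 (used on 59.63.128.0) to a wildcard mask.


Subnet mask: 255.255.128.0
Wildcard = 255.255.255.255 - subnet mask
255 - 255 = 0
255 - 255 = 0
255 - 128 = 127
255 - 0 = 255
Wildcard: 0.0.127.255


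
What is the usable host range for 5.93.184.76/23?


Network: 5.93.184.0
Broadcast: 5.93.185.255
First usable = network + 1
Last usable = broadcast - 1
Range: 5.93.184.1 to 5.93.185.254


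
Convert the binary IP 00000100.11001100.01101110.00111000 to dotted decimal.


00000100 = 4
11001100 = 204
01101110 = 110
00111000 = 56
IP: 4.204.110.56


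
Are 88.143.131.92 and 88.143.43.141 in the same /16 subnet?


Mask: 255.255.0.0
88.143.131.92 AND mask = 88.143.0.0
88.143.43.141 AND mask = 88.143.0.0
Yes, same subnet (88.143.0.0)


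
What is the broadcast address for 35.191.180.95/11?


Network: 35.160.0.0/11
Host bits = 21
Set all host bits to 1:
Broadcast: 35.191.255.255
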